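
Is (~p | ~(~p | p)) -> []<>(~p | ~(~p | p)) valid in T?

Tableau for the negation ~((~p | ~(~p | p)) -> []<>(~p | ~(~p | p))):
1. ~((~p | ~(~p | p)) -> []<>(~p | ~(~p | p))), u
2. ~p | ~(~p | p), u   [~->-rule on 1]
3. ~[]<>(~p | ~(~p | p)), u   [~->-rule on 1]
4. ~p, u   [|-rule on 2 (branches; this branch)]
5. ~<>(~p | ~(~p | p)), v   [~[]-rule on 3: fresh world v, uRv]
6. ~(~p | ~(~p | p)), v   [~<>-rule on 5 via vRv]
7. p, v   [~|-rule on 6]
8. ~p | p, v   [~|-rule on 6]
Accessibility: uRu, uRv, vRv
The negation has an open branch (countermodel exists).

No, not valid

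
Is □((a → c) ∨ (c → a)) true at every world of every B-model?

Valid in B

Tableau for the negation ¬□((a → c) ∨ (c → a)):
1. ¬□((a → c) ∨ (c → a)), u
2. ¬((a → c) ∨ (c → a)), v   [¬□-rule on 1: fresh world v, uRv]
3. ¬(a → c), v   [¬∨-rule on 2]
4. ¬(c → a), v   [¬∨-rule on 2]
5. a, v   [¬→-rule on 3]
6. ¬c, v   [¬→-rule on 3]
7. c, v   [¬→-rule on 4]
8. ¬a, v   [¬→-rule on 4]
Accessibility: uRu, uRv, vRu, vRv
Branch closes: c and ¬c both at v.
All branches of the negation close; one closing branch shown above.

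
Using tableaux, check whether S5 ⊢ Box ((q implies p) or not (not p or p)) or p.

Tableau for the negation not (Box ((q implies p) or not (not p or p)) or p):
1. not (Box ((q implies p) or not (not p or p)) or p), u
2. not Box ((q implies p) or not (not p or p)), u
3. not p, u
4. not ((q implies p) or not (not p or p)), v
5. not (q implies p), v
6. not p or p, v
7. q, v
8. not p, v
Accessibility: uRu, uRv, vRu, vRv
The negation has an open branch (countermodel exists).

Invalid (countermodel exists)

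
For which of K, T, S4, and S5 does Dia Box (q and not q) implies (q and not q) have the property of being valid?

T, S4, S5

T-tableau for the negation not (Dia Box (q and not q) implies (q and not q)):
1. not (Dia Box (q and not q) implies (q and not q)), u
2. Dia Box (q and not q), u
3. not (q and not q), u
4. q, u
5. Box (q and not q), v
6. q and not q, v
7. q, v
8. not q, v
Accessibility: uRu, uRv, vRv
Branch closes: q and not q both at v.
Every branch closes (one shown): valid in T, hence also in S4, S5 (every theorem of T is a theorem of S4 and S5).
K-tableau for the negation not (Dia Box (q and not q) implies (q and not q)):
1. not (Dia Box (q and not q) implies (q and not q)), u
2. Dia Box (q and not q), u
3. not (q and not q), u
4. q, u
5. Box (q and not q), v
Accessibility: uRv
Complete open branch: countermodel on a K-frame, so not valid in K.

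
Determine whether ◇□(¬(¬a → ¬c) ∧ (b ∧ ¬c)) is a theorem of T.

Tableau for the negation ¬◇□(¬(¬a → ¬c) ∧ (b ∧ ¬c)):
1. ¬◇□(¬(¬a → ¬c) ∧ (b ∧ ¬c)), 0
2. ¬□(¬(¬a → ¬c) ∧ (b ∧ ¬c)), 0   [¬◇-rule on 1 via 0R0]
3. ¬(¬(¬a → ¬c) ∧ (b ∧ ¬c)), 1   [¬□-rule on 2: fresh world 1, 0R1]
4. ¬□(¬(¬a → ¬c) ∧ (b ∧ ¬c)), 1   [¬◇-rule on 1 via 0R1]
5. ¬(b ∧ ¬c), 1   [¬∧-rule on 3 (branches; this branch)]
6. c, 1   [¬∧-rule on 5 (branches; this branch)]
7. ¬(¬(¬a → ¬c) ∧ (b ∧ ¬c)), 2   [¬□-rule on 4: fresh world 2, 1R2]
8. ¬(b ∧ ¬c), 2   [¬∧-rule on 7 (branches; this branch)]
9. c, 2   [¬∧-rule on 8 (branches; this branch)]
Accessibility: 0R0, 0R1, 1R1, 1R2, 2R2
The negation has an open branch (countermodel exists).

No, not valid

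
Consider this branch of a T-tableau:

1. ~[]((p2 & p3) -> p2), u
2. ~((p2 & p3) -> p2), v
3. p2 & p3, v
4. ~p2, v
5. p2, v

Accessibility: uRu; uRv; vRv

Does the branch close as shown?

Yes, closed

Both p2 and ~p2 appear at v.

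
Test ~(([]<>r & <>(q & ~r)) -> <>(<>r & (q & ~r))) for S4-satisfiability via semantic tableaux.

1. ~(([]<>r & <>(q & ~r)) -> <>(<>r & (q & ~r))), u
2. []<>r & <>(q & ~r), u
3. ~<>(<>r & (q & ~r)), u
4. []<>r, u
5. <>(q & ~r), u
6. ~(<>r & (q & ~r)), u
7. <>r, u
8. ~(q & ~r), u
9. r, u
10. q & ~r, v
11. q, v
12. ~r, v
13. ~(<>r & (q & ~r)), v
14. <>r, v
15. ~<>r, v
16. r, w
17. ~(<>r & (q & ~r)), w
18. <>r, w
19. ~(q & ~r), w
20. r, x
21. ~(<>r & (q & ~r)), x
22. <>r, x
23. ~r, x
Accessibility: uRu, uRv, uRw, uRx, vRv, vRx, wRw, xRx
Branch closes: r and ~r both at x.
All branches of the tableau close; one closing branch shown above.

No, unsatisfiable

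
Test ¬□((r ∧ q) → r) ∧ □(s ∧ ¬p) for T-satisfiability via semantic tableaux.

Unsatisfiable (every branch closes)

1. ¬□((r ∧ q) → r) ∧ □(s ∧ ¬p), 0
2. ¬□((r ∧ q) → r), 0
3. □(s ∧ ¬p), 0
4. s ∧ ¬p, 0
5. s, 0
6. ¬p, 0
7. ¬((r ∧ q) → r), 1
8. r ∧ q, 1
9. ¬r, 1
10. r, 1
11. q, 1
Accessibility: 0R0, 0R1, 1R1
Branch closes: r and ¬r both at 1.
Every branch closes; the branch above is one of them.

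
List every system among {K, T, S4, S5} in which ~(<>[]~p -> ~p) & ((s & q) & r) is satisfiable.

S5-tableau for the formula:
1. ~(<>[]~p -> ~p) & ((s & q) & r), 0
2. ~(<>[]~p -> ~p), 0
3. (s & q) & r, 0
4. <>[]~p, 0
5. p, 0
6. s & q, 0
7. r, 0
8. s, 0
9. q, 0
10. []~p, 1
11. ~p, 0
Accessibility: 0R0, 0R1, 1R0, 1R1
Branch closes: p and ~p both at 0.
Every branch closes (one shown): unsatisfiable in S5.
S4-tableau for the formula:
1. ~(<>[]~p -> ~p) & ((s & q) & r), 0
2. ~(<>[]~p -> ~p), 0
3. (s & q) & r, 0
4. <>[]~p, 0
5. p, 0
6. s & q, 0
7. r, 0
8. s, 0
9. q, 0
10. []~p, 1
11. ~p, 1
Accessibility: 0R0, 0R1, 1R1
Complete open branch: satisfiable in S4, hence also in K, T (this S4-model is also a K-model and a T-model).

K, T, S4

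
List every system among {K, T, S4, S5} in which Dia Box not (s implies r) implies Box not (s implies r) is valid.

S5

S4-tableau for the negation not (Dia Box not (s implies r) implies Box not (s implies r)):
1. not (Dia Box not (s implies r) implies Box not (s implies r)), u
2. Dia Box not (s implies r), u   [neg-implies-rule on 1]
3. not Box not (s implies r), u   [neg-implies-rule on 1]
4. Box not (s implies r), v   [Dia-rule on 2: fresh world v, uRv]
5. not (s implies r), v   [Box-rule on 4 via vRv]
6. s, v   [neg-implies-rule on 5]
7. not r, v   [neg-implies-rule on 5]
8. s implies r, w   [neg-Box-rule on 3: fresh world w, uRw]
9. r, w   [implies-rule on 8 (branches; this branch)]
Accessibility: uRu, uRv, uRw, vRv, wRw
Complete open branch: countermodel on an S4-frame, so not valid in S4, nor in K, T (the same frame is also a K-frame and a T-frame).
S5-tableau for the negation not (Dia Box not (s implies r) implies Box not (s implies r)):
1. not (Dia Box not (s implies r) implies Box not (s implies r)), u
2. Dia Box not (s implies r), u   [neg-implies-rule on 1]
3. not Box not (s implies r), u   [neg-implies-rule on 1]
4. Box not (s implies r), v   [Dia-rule on 2: fresh world v, uRv]
5. not (s implies r), u   [Box-rule on 4 via vRu]
6. s, u   [neg-implies-rule on 5]
7. not r, u   [neg-implies-rule on 5]
8. not (s implies r), v   [Box-rule on 4 via vRv]
9. s, v   [neg-implies-rule on 8]
10. not r, v   [neg-implies-rule on 8]
11. s implies r, w   [neg-Box-rule on 3: fresh world w, uRw]
12. not (s implies r), w   [Box-rule on 4 via vRw]
13. s, w   [neg-implies-rule on 12]
14. not r, w   [neg-implies-rule on 12]
15. r, w   [implies-rule on 11 (branches; this branch)]
Accessibility: uRu, uRv, uRw, vRu, vRv, vRw, wRu, wRv, wRw
Branch closes: r and not r both at w.
Every branch closes (one shown): valid in S5.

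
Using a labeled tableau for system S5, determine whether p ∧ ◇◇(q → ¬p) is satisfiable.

1. p ∧ ◇◇(q → ¬p), u
2. p, u
3. ◇◇(q → ¬p), u
4. ◇(q → ¬p), v
5. q → ¬p, w
6. ¬p, w
Accessibility: uRu, uRv, uRw, vRu, vRv, vRw, wRu, wRv, wRw

Satisfiable (open branch found)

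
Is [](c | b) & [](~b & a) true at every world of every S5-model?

Tableau for the negation ~([](c | b) & [](~b & a)):
1. ~([](c | b) & [](~b & a)), w0
2. ~[](~b & a), w0   [~&-rule on 1 (branches; this branch)]
3. ~(~b & a), w1   [~[]-rule on 2: fresh world w1, w0Rw1]
4. ~a, w1   [~&-rule on 3 (branches; this branch)]
Accessibility: w0Rw0, w0Rw1, w1Rw0, w1Rw1
The negation has an open branch (countermodel exists).

Not valid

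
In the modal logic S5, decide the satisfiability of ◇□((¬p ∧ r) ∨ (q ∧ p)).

1. ◇□((¬p ∧ r) ∨ (q ∧ p)), 0
2. □((¬p ∧ r) ∨ (q ∧ p)), 1
3. (¬p ∧ r) ∨ (q ∧ p), 0
4. (¬p ∧ r) ∨ (q ∧ p), 1
5. q ∧ p, 0
6. q, 0
7. p, 0
8. q ∧ p, 1
9. q, 1
10. p, 1
Accessibility: 0R0, 0R1, 1R0, 1R1

Satisfiable (open branch found)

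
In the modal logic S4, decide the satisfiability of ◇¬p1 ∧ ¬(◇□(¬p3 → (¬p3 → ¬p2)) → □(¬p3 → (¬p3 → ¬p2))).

1. ◇¬p1 ∧ ¬(◇□(¬p3 → (¬p3 → ¬p2)) → □(¬p3 → (¬p3 → ¬p2))), w0
2. ◇¬p1, w0
3. ¬(◇□(¬p3 → (¬p3 → ¬p2)) → □(¬p3 → (¬p3 → ¬p2))), w0
4. ◇□(¬p3 → (¬p3 → ¬p2)), w0
5. ¬□(¬p3 → (¬p3 → ¬p2)), w0
6. ¬p1, w1
7. □(¬p3 → (¬p3 → ¬p2)), w2
8. ¬p3 → (¬p3 → ¬p2), w2
9. ¬p3 → ¬p2, w2
10. ¬p2, w2
11. ¬(¬p3 → (¬p3 → ¬p2)), w3
12. ¬p3, w3
13. ¬(¬p3 → ¬p2), w3
14. p2, w3
Accessibility: w0Rw0, w0Rw1, w0Rw2, w0Rw3, w1Rw1, w2Rw2, w3Rw3

Satisfiable (open branch found)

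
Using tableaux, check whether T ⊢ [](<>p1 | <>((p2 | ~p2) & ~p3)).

No, not valid

Tableau for the negation ~[](<>p1 | <>((p2 | ~p2) & ~p3)):
1. ~[](<>p1 | <>((p2 | ~p2) & ~p3)), u
2. ~(<>p1 | <>((p2 | ~p2) & ~p3)), v
3. ~<>p1, v
4. ~<>((p2 | ~p2) & ~p3), v
5. ~p1, v
6. ~((p2 | ~p2) & ~p3), v
7. p3, v
Accessibility: uRu, uRv, vRv
The negation has an open branch (countermodel exists).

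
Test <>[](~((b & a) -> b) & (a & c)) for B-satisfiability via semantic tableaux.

No, unsatisfiable

1. <>[](~((b & a) -> b) & (a & c)), w0
2. [](~((b & a) -> b) & (a & c)), w1   [<>-rule on 1: fresh world w1, w0Rw1]
3. ~((b & a) -> b) & (a & c), w0   [[]-rule on 2 via w1Rw0]
4. ~((b & a) -> b), w0   [&-rule on 3]
5. a & c, w0   [&-rule on 3]
6. b & a, w0   [~->-rule on 4]
7. ~b, w0   [~->-rule on 4]
8. a, w0   [&-rule on 5]
9. c, w0   [&-rule on 5]
10. b, w0   [&-rule on 6]
Accessibility: w0Rw0, w0Rw1, w1Rw0, w1Rw1
Branch closes: b and ~b both at w0.
(One branch shown.) All branches close.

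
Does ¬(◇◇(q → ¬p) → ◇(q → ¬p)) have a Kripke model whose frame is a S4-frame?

No, unsatisfiable

1. ¬(◇◇(q → ¬p) → ◇(q → ¬p)), u
2. ◇◇(q → ¬p), u   [¬→-rule on 1]
3. ¬◇(q → ¬p), u   [¬→-rule on 1]
4. ¬(q → ¬p), u   [¬◇-rule on 3 via uRu]
5. q, u   [¬→-rule on 4]
6. p, u   [¬→-rule on 4]
7. ◇(q → ¬p), v   [◇-rule on 2: fresh world v, uRv]
8. ¬(q → ¬p), v   [¬◇-rule on 3 via uRv]
9. q, v   [¬→-rule on 8]
10. p, v   [¬→-rule on 8]
11. q → ¬p, w   [◇-rule on 7: fresh world w, vRw]
12. ¬(q → ¬p), w   [¬◇-rule on 3 via uRw]
13. q, w   [¬→-rule on 12]
14. p, w   [¬→-rule on 12]
15. ¬p, w   [→-rule on 11 (branches; this branch)]
Accessibility: uRu, uRv, uRw, vRv, vRw, wRw
Branch closes: p and ¬p both at w.
Every branch closes; the branch above is one of them.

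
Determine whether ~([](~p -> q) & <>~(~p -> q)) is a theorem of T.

Yes, valid

Tableau for the negation [](~p -> q) & <>~(~p -> q):
1. [](~p -> q) & <>~(~p -> q), u
2. [](~p -> q), u   [&-rule on 1]
3. <>~(~p -> q), u   [&-rule on 1]
4. ~p -> q, u   [[]-rule on 2 via uRu]
5. q, u   [->-rule on 4 (branches; this branch)]
6. ~(~p -> q), v   [<>-rule on 3: fresh world v, uRv]
7. ~p, v   [~->-rule on 6]
8. ~q, v   [~->-rule on 6]
9. ~p -> q, v   [[]-rule on 2 via uRv]
10. q, v   [->-rule on 9 (branches; this branch)]
Accessibility: uRu, uRv, vRv
Branch closes: q and ~q both at v.
Every branch of the negation's tableau closes; the branch above is one of them.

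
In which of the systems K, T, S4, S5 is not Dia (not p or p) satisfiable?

K

T-tableau for the formula:
1. not Dia (not p or p), 0
2. not (not p or p), 0   [neg-Dia-rule on 1 via 0R0]
3. p, 0   [neg-or-rule on 2]
4. not p, 0   [neg-or-rule on 2]
Accessibility: 0R0
Branch closes: p and not p both at 0.
Every branch closes (one shown): unsatisfiable in T, hence also in S4, S5 (every S4/S5-frame is a T-frame).
K-tableau for the formula:
1. not Dia (not p or p), 0
Complete open branch: satisfiable in K.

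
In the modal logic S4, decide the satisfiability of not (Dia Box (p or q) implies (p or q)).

1. not (Dia Box (p or q) implies (p or q)), u
2. Dia Box (p or q), u
3. not (p or q), u
4. not p, u
5. not q, u
6. Box (p or q), v
7. p or q, v
8. q, v
Accessibility: uRu, uRv, vRv

Satisfiable (open branch found)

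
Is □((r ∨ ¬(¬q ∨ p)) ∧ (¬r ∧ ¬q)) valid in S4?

Tableau for the negation ¬□((r ∨ ¬(¬q ∨ p)) ∧ (¬r ∧ ¬q)):
1. ¬□((r ∨ ¬(¬q ∨ p)) ∧ (¬r ∧ ¬q)), w0
2. ¬((r ∨ ¬(¬q ∨ p)) ∧ (¬r ∧ ¬q)), w1
3. ¬(¬r ∧ ¬q), w1
4. q, w1
Accessibility: w0Rw0, w0Rw1, w1Rw1
The negation has an open branch (countermodel exists).

Invalid (countermodel exists)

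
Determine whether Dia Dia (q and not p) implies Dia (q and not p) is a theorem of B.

Tableau for the negation not (Dia Dia (q and not p) implies Dia (q and not p)):
1. not (Dia Dia (q and not p) implies Dia (q and not p)), u
2. Dia Dia (q and not p), u   [neg-implies-rule on 1]
3. not Dia (q and not p), u   [neg-implies-rule on 1]
4. not (q and not p), u   [neg-Dia-rule on 3 via uRu]
5. p, u   [neg-and-rule on 4 (branches; this branch)]
6. Dia (q and not p), v   [Dia-rule on 2: fresh world v, uRv]
7. not (q and not p), v   [neg-Dia-rule on 3 via uRv]
8. p, v   [neg-and-rule on 7 (branches; this branch)]
9. q and not p, w   [Dia-rule on 6: fresh world w, vRw]
10. q, w   [and-rule on 9]
11. not p, w   [and-rule on 9]
Accessibility: uRu, uRv, vRu, vRv, vRw, wRv, wRw
The negation has an open branch (countermodel exists).

Not valid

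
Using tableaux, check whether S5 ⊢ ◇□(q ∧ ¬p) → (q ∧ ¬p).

Tableau for the negation ¬(◇□(q ∧ ¬p) → (q ∧ ¬p)):
1. ¬(◇□(q ∧ ¬p) → (q ∧ ¬p)), 0
2. ◇□(q ∧ ¬p), 0
3. ¬(q ∧ ¬p), 0
4. p, 0
5. □(q ∧ ¬p), 1
6. q ∧ ¬p, 0
7. q, 0
8. ¬p, 0
Accessibility: 0R0, 0R1, 1R0, 1R1
Branch closes: p and ¬p both at 0.
All branches of the negation close; one closing branch shown above.

Valid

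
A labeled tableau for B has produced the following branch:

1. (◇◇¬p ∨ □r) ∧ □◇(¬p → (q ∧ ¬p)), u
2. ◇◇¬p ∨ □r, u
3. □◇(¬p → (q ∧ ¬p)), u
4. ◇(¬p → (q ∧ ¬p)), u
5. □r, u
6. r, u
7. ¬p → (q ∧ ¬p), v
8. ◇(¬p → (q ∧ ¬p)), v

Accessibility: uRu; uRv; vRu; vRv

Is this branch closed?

Open

No world carries both an atom and its negation.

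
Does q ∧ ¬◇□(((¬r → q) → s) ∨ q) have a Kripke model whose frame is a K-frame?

Satisfiable (open branch found)

1. q ∧ ¬◇□(((¬r → q) → s) ∨ q), u
2. q, u
3. ¬◇□(((¬r → q) → s) ∨ q), u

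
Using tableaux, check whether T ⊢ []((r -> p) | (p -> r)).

Yes, valid

Tableau for the negation ~[]((r -> p) | (p -> r)):
1. ~[]((r -> p) | (p -> r)), 0
2. ~((r -> p) | (p -> r)), 1
3. ~(r -> p), 1
4. ~(p -> r), 1
5. r, 1
6. ~p, 1
7. p, 1
8. ~r, 1
Accessibility: 0R0, 0R1, 1R1
Branch closes: p and ~p both at 1.
All branches of the negation close; one closing branch shown above.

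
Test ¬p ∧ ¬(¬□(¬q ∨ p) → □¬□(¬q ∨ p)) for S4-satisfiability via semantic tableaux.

1. ¬p ∧ ¬(¬□(¬q ∨ p) → □¬□(¬q ∨ p)), u
2. ¬p, u
3. ¬(¬□(¬q ∨ p) → □¬□(¬q ∨ p)), u
4. ¬□(¬q ∨ p), u
5. ¬□¬□(¬q ∨ p), u
6. ¬(¬q ∨ p), v
7. q, v
8. ¬p, v
9. □(¬q ∨ p), w
10. ¬q ∨ p, w
11. p, w
Accessibility: uRu, uRv, uRw, vRv, wRw

Yes, satisfiable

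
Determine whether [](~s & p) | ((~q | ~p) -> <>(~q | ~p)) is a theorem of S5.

Valid

Tableau for the negation ~([](~s & p) | ((~q | ~p) -> <>(~q | ~p))):
1. ~([](~s & p) | ((~q | ~p) -> <>(~q | ~p))), w0
2. ~[](~s & p), w0
3. ~((~q | ~p) -> <>(~q | ~p)), w0
4. ~q | ~p, w0
5. ~<>(~q | ~p), w0
6. ~(~q | ~p), w0
7. q, w0
8. p, w0
9. ~p, w0
Accessibility: w0Rw0
Branch closes: p and ~p both at w0.
All branches of the negation close; one closing branch shown above.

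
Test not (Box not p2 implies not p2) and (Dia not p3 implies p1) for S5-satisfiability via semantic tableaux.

1. not (Box not p2 implies not p2) and (Dia not p3 implies p1), 0
2. not (Box not p2 implies not p2), 0
3. Dia not p3 implies p1, 0
4. Box not p2, 0
5. p2, 0
6. not p2, 0
Accessibility: 0R0
Branch closes: p2 and not p2 both at 0.
Every branch closes; the branch above is one of them.

Unsatisfiable (every branch closes)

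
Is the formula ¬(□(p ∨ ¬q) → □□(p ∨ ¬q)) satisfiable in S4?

Unsatisfiable (every branch closes)

1. ¬(□(p ∨ ¬q) → □□(p ∨ ¬q)), 0
2. □(p ∨ ¬q), 0   [¬→-rule on 1]
3. ¬□□(p ∨ ¬q), 0   [¬→-rule on 1]
4. p ∨ ¬q, 0   [□-rule on 2 via 0R0]
5. ¬q, 0   [∨-rule on 4 (branches; this branch)]
6. ¬□(p ∨ ¬q), 1   [¬□-rule on 3: fresh world 1, 0R1]
7. p ∨ ¬q, 1   [□-rule on 2 via 0R1]
8. ¬q, 1   [∨-rule on 7 (branches; this branch)]
9. ¬(p ∨ ¬q), 2   [¬□-rule on 6: fresh world 2, 1R2]
10. ¬p, 2   [¬∨-rule on 9]
11. q, 2   [¬∨-rule on 9]
12. p ∨ ¬q, 2   [□-rule on 2 via 0R2]
13. ¬q, 2   [∨-rule on 12 (branches; this branch)]
Accessibility: 0R0, 0R1, 0R2, 1R1, 1R2, 2R2
Branch closes: q and ¬q both at 2.
(One branch shown.) All branches close.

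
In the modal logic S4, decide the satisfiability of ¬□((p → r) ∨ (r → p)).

No, unsatisfiable

1. ¬□((p → r) ∨ (r → p)), w0
2. ¬((p → r) ∨ (r → p)), w1
3. ¬(p → r), w1
4. ¬(r → p), w1
5. p, w1
6. ¬r, w1
7. r, w1
8. ¬p, w1
Accessibility: w0Rw0, w0Rw1, w1Rw1
Branch closes: r and ¬r both at w1.
Every branch closes; the branch above is one of them.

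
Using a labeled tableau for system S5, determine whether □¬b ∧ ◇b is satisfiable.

Unsatisfiable

1. □¬b ∧ ◇b, 0
2. □¬b, 0
3. ◇b, 0
4. ¬b, 0
5. b, 1
6. ¬b, 1
Accessibility: 0R0, 0R1, 1R0, 1R1
Branch closes: b and ¬b both at 1.
All branches of the tableau close; one closing branch shown above.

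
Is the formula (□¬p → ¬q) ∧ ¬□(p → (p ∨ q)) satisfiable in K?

1. (□¬p → ¬q) ∧ ¬□(p → (p ∨ q)), u
2. □¬p → ¬q, u
3. ¬□(p → (p ∨ q)), u
4. ¬q, u
5. ¬(p → (p ∨ q)), v
6. p, v
7. ¬(p ∨ q), v
8. ¬p, v
9. ¬q, v
Accessibility: uRv
Branch closes: p and ¬p both at v.
(One branch shown.) All branches close.

Unsatisfiable (every branch closes)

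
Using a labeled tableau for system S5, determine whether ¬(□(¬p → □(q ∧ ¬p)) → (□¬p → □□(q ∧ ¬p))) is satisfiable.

1. ¬(□(¬p → □(q ∧ ¬p)) → (□¬p → □□(q ∧ ¬p))), u
2. □(¬p → □(q ∧ ¬p)), u
3. ¬(□¬p → □□(q ∧ ¬p)), u
4. □¬p, u
5. ¬□□(q ∧ ¬p), u
6. ¬p → □(q ∧ ¬p), u
7. ¬p, u
8. □(q ∧ ¬p), u
9. q ∧ ¬p, u
10. q, u
11. ¬□(q ∧ ¬p), v
12. ¬p → □(q ∧ ¬p), v
13. ¬p, v
14. q ∧ ¬p, v
15. q, v
16. □(q ∧ ¬p), v
17. ¬(q ∧ ¬p), w
18. ¬p → □(q ∧ ¬p), w
19. ¬p, w
20. q ∧ ¬p, w
21. q, w
22. p, w
Accessibility: uRu, uRv, uRw, vRu, vRv, vRw, wRu, wRv, wRw
Branch closes: p and ¬p both at w.
Every branch closes; the branch above is one of them.

Unsatisfiable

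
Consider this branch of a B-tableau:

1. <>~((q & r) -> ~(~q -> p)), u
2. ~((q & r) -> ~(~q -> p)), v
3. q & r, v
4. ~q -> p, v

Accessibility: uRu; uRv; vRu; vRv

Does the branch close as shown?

Open

No atom appears with both signs at the same world.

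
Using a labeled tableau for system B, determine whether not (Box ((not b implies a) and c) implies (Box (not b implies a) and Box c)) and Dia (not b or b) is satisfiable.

Unsatisfiable

1. not (Box ((not b implies a) and c) implies (Box (not b implies a) and Box c)) and Dia (not b or b), w0
2. not (Box ((not b implies a) and c) implies (Box (not b implies a) and Box c)), w0   [and-rule on 1]
3. Dia (not b or b), w0   [and-rule on 1]
4. Box ((not b implies a) and c), w0   [neg-implies-rule on 2]
5. not (Box (not b implies a) and Box c), w0   [neg-implies-rule on 2]
6. (not b implies a) and c, w0   [Box-rule on 4 via w0Rw0]
7. not b implies a, w0   [and-rule on 6]
8. c, w0   [and-rule on 6]
9. not Box (not b implies a), w0   [neg-and-rule on 5 (branches; this branch)]
10. a, w0   [implies-rule on 7 (branches; this branch)]
11. not b or b, w1   [Dia-rule on 3: fresh world w1, w0Rw1]
12. (not b implies a) and c, w1   [Box-rule on 4 via w0Rw1]
13. not b implies a, w1   [and-rule on 12]
14. c, w1   [and-rule on 12]
15. b, w1   [or-rule on 11 (branches; this branch)]
16. a, w1   [implies-rule on 13 (branches; this branch)]
17. not (not b implies a), w2   [neg-Box-rule on 9: fresh world w2, w0Rw2]
18. not b, w2   [neg-implies-rule on 17]
19. not a, w2   [neg-implies-rule on 17]
20. (not b implies a) and c, w2   [Box-rule on 4 via w0Rw2]
21. not b implies a, w2   [and-rule on 20]
22. c, w2   [and-rule on 20]
23. a, w2   [implies-rule on 21 (branches; this branch)]
Accessibility: w0Rw0, w0Rw1, w0Rw2, w1Rw0, w1Rw1, w2Rw0, w2Rw2
Branch closes: a and not a both at w2.
Every branch closes; the branch above is one of them.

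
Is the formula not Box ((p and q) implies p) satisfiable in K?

No, unsatisfiable

1. not Box ((p and q) implies p), w0
2. not ((p and q) implies p), w1   [neg-Box-rule on 1: fresh world w1, w0Rw1]
3. p and q, w1   [neg-implies-rule on 2]
4. not p, w1   [neg-implies-rule on 2]
5. p, w1   [and-rule on 3]
6. q, w1   [and-rule on 3]
Accessibility: w0Rw1
Branch closes: p and not p both at w1.
(One branch shown.) All branches close.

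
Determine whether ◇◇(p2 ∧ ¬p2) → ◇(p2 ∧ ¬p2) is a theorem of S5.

Valid

Tableau for the negation ¬(◇◇(p2 ∧ ¬p2) → ◇(p2 ∧ ¬p2)):
1. ¬(◇◇(p2 ∧ ¬p2) → ◇(p2 ∧ ¬p2)), u
2. ◇◇(p2 ∧ ¬p2), u   [¬→-rule on 1]
3. ¬◇(p2 ∧ ¬p2), u   [¬→-rule on 1]
4. ¬(p2 ∧ ¬p2), u   [¬◇-rule on 3 via uRu]
5. p2, u   [¬∧-rule on 4 (branches; this branch)]
6. ◇(p2 ∧ ¬p2), v   [◇-rule on 2: fresh world v, uRv]
7. ¬(p2 ∧ ¬p2), v   [¬◇-rule on 3 via uRv]
8. p2, v   [¬∧-rule on 7 (branches; this branch)]
9. p2 ∧ ¬p2, w   [◇-rule on 6: fresh world w, vRw]
10. p2, w   [∧-rule on 9]
11. ¬p2, w   [∧-rule on 9]
Accessibility: uRu, uRv, uRw, vRu, vRv, vRw, wRu, wRv, wRw
Branch closes: p2 and ¬p2 both at w.
Every branch of the negation's tableau closes; the branch above is one of them.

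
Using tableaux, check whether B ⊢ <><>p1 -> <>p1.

No, not valid

Tableau for the negation ~(<><>p1 -> <>p1):
1. ~(<><>p1 -> <>p1), w0
2. <><>p1, w0   [~->-rule on 1]
3. ~<>p1, w0   [~->-rule on 1]
4. ~p1, w0   [~<>-rule on 3 via w0Rw0]
5. <>p1, w1   [<>-rule on 2: fresh world w1, w0Rw1]
6. ~p1, w1   [~<>-rule on 3 via w0Rw1]
7. p1, w2   [<>-rule on 5: fresh world w2, w1Rw2]
Accessibility: w0Rw0, w0Rw1, w1Rw0, w1Rw1, w1Rw2, w2Rw1, w2Rw2
The negation has an open branch (countermodel exists).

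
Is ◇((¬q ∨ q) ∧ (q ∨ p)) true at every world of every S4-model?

Tableau for the negation ¬◇((¬q ∨ q) ∧ (q ∨ p)):
1. ¬◇((¬q ∨ q) ∧ (q ∨ p)), u
2. ¬((¬q ∨ q) ∧ (q ∨ p)), u
3. ¬(q ∨ p), u
4. ¬q, u
5. ¬p, u
Accessibility: uRu
The negation has an open branch (countermodel exists).

No, not valid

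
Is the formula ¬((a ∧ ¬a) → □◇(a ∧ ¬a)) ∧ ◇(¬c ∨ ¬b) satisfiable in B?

Unsatisfiable

1. ¬((a ∧ ¬a) → □◇(a ∧ ¬a)) ∧ ◇(¬c ∨ ¬b), w0
2. ¬((a ∧ ¬a) → □◇(a ∧ ¬a)), w0   [∧-rule on 1]
3. ◇(¬c ∨ ¬b), w0   [∧-rule on 1]
4. a ∧ ¬a, w0   [¬→-rule on 2]
5. ¬□◇(a ∧ ¬a), w0   [¬→-rule on 2]
6. a, w0   [∧-rule on 4]
7. ¬a, w0   [∧-rule on 4]
Accessibility: w0Rw0
Branch closes: a and ¬a both at w0.
All branches of the tableau close; one closing branch shown above.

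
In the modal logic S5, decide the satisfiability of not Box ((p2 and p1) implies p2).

Unsatisfiable

1. not Box ((p2 and p1) implies p2), w0
2. not ((p2 and p1) implies p2), w1
3. p2 and p1, w1
4. not p2, w1
5. p2, w1
6. p1, w1
Accessibility: w0Rw0, w0Rw1, w1Rw0, w1Rw1
Branch closes: p2 and not p2 both at w1.
Every branch closes; the branch above is one of them.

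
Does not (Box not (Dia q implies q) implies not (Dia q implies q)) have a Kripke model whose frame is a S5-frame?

Unsatisfiable (every branch closes)

1. not (Box not (Dia q implies q) implies not (Dia q implies q)), u
2. Box not (Dia q implies q), u
3. Dia q implies q, u
4. not (Dia q implies q), u
5. Dia q, u
6. not q, u
7. not Dia q, u
8. q, v
9. not (Dia q implies q), v
10. Dia q, v
11. not q, v
Accessibility: uRu, uRv, vRu, vRv
Branch closes: q and not q both at v.
Every branch closes; the branch above is one of them.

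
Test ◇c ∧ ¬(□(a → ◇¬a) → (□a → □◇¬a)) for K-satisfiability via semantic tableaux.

Unsatisfiable (every branch closes)

1. ◇c ∧ ¬(□(a → ◇¬a) → (□a → □◇¬a)), 0
2. ◇c, 0   [∧-rule on 1]
3. ¬(□(a → ◇¬a) → (□a → □◇¬a)), 0   [∧-rule on 1]
4. □(a → ◇¬a), 0   [¬→-rule on 3]
5. ¬(□a → □◇¬a), 0   [¬→-rule on 3]
6. □a, 0   [¬→-rule on 5]
7. ¬□◇¬a, 0   [¬→-rule on 5]
8. c, 1   [◇-rule on 2: fresh world 1, 0R1]
9. a → ◇¬a, 1   [□-rule on 4 via 0R1]
10. a, 1   [□-rule on 6 via 0R1]
11. ◇¬a, 1   [→-rule on 9 (branches; this branch)]
12. ¬◇¬a, 2   [¬□-rule on 7: fresh world 2, 0R2]
13. a → ◇¬a, 2   [□-rule on 4 via 0R2]
14. a, 2   [□-rule on 6 via 0R2]
15. ◇¬a, 2   [→-rule on 13 (branches; this branch)]
16. ¬a, 3   [◇-rule on 11: fresh world 3, 1R3]
17. ¬a, 4   [◇-rule on 15: fresh world 4, 2R4]
18. a, 4   [¬◇-rule on 12 via 2R4]
Accessibility: 0R1, 0R2, 1R3, 2R4
Branch closes: a and ¬a both at 4.
(One branch shown.) All branches close.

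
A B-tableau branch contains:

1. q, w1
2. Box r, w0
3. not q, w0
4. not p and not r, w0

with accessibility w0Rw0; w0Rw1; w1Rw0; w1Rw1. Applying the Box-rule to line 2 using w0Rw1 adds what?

r, w1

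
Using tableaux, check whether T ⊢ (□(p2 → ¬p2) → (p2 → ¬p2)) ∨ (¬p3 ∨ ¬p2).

Yes, valid

Tableau for the negation ¬((□(p2 → ¬p2) → (p2 → ¬p2)) ∨ (¬p3 ∨ ¬p2)):
1. ¬((□(p2 → ¬p2) → (p2 → ¬p2)) ∨ (¬p3 ∨ ¬p2)), 0
2. ¬(□(p2 → ¬p2) → (p2 → ¬p2)), 0
3. ¬(¬p3 ∨ ¬p2), 0
4. □(p2 → ¬p2), 0
5. ¬(p2 → ¬p2), 0
6. p3, 0
7. p2, 0
8. p2 → ¬p2, 0
9. ¬p2, 0
Accessibility: 0R0
Branch closes: p2 and ¬p2 both at 0.
Every branch of the negation's tableau closes; the branch above is one of them.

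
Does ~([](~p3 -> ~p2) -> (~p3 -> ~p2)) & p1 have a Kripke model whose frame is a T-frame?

Unsatisfiable

1. ~([](~p3 -> ~p2) -> (~p3 -> ~p2)) & p1, 0
2. ~([](~p3 -> ~p2) -> (~p3 -> ~p2)), 0   [&-rule on 1]
3. p1, 0   [&-rule on 1]
4. [](~p3 -> ~p2), 0   [~->-rule on 2]
5. ~(~p3 -> ~p2), 0   [~->-rule on 2]
6. ~p3, 0   [~->-rule on 5]
7. p2, 0   [~->-rule on 5]
8. ~p3 -> ~p2, 0   [[]-rule on 4 via 0R0]
9. ~p2, 0   [->-rule on 8 (branches; this branch)]
Accessibility: 0R0
Branch closes: p2 and ~p2 both at 0.
Every branch closes; the branch above is one of them.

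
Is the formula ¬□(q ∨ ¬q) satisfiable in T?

Unsatisfiable (every branch closes)

1. ¬□(q ∨ ¬q), u
2. ¬(q ∨ ¬q), v
3. ¬q, v
4. q, v
Accessibility: uRu, uRv, vRv
Branch closes: q and ¬q both at v.
Every branch closes; the branch above is one of them.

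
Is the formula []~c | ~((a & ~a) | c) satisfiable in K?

Satisfiable

1. []~c | ~((a & ~a) | c), u
2. ~((a & ~a) | c), u   [|-rule on 1 (branches; this branch)]
3. ~(a & ~a), u   [~|-rule on 2]
4. ~c, u   [~|-rule on 2]
5. a, u   [~&-rule on 3 (branches; this branch)]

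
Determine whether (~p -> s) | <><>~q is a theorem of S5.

Tableau for the negation ~((~p -> s) | <><>~q):
1. ~((~p -> s) | <><>~q), w0
2. ~(~p -> s), w0
3. ~<><>~q, w0
4. ~p, w0
5. ~s, w0
6. ~<>~q, w0
7. q, w0
Accessibility: w0Rw0
The negation has an open branch (countermodel exists).

No, not valid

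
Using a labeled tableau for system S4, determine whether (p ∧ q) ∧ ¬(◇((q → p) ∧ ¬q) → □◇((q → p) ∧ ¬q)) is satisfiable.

Yes, satisfiable

1. (p ∧ q) ∧ ¬(◇((q → p) ∧ ¬q) → □◇((q → p) ∧ ¬q)), w0
2. p ∧ q, w0
3. ¬(◇((q → p) ∧ ¬q) → □◇((q → p) ∧ ¬q)), w0
4. p, w0
5. q, w0
6. ◇((q → p) ∧ ¬q), w0
7. ¬□◇((q → p) ∧ ¬q), w0
8. (q → p) ∧ ¬q, w1
9. q → p, w1
10. ¬q, w1
11. p, w1
12. ¬◇((q → p) ∧ ¬q), w2
13. ¬((q → p) ∧ ¬q), w2
14. q, w2
Accessibility: w0Rw0, w0Rw1, w0Rw2, w1Rw1, w2Rw2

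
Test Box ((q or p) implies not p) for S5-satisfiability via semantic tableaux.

1. Box ((q or p) implies not p), w0
2. (q or p) implies not p, w0   [Box-rule on 1 via w0Rw0]
3. not p, w0   [implies-rule on 2 (branches; this branch)]
Accessibility: w0Rw0

Satisfiable (open branch found)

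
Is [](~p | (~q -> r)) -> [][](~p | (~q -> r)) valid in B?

Tableau for the negation ~([](~p | (~q -> r)) -> [][](~p | (~q -> r))):
1. ~([](~p | (~q -> r)) -> [][](~p | (~q -> r))), 0
2. [](~p | (~q -> r)), 0
3. ~[][](~p | (~q -> r)), 0
4. ~p | (~q -> r), 0
5. ~q -> r, 0
6. r, 0
7. ~[](~p | (~q -> r)), 1
8. ~p | (~q -> r), 1
9. ~q -> r, 1
10. r, 1
11. ~(~p | (~q -> r)), 2
12. p, 2
13. ~(~q -> r), 2
14. ~q, 2
15. ~r, 2
Accessibility: 0R0, 0R1, 1R0, 1R1, 1R2, 2R1, 2R2
The negation has an open branch (countermodel exists).

No, not valid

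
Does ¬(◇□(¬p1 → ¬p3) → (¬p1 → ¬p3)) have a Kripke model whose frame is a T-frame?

1. ¬(◇□(¬p1 → ¬p3) → (¬p1 → ¬p3)), 0
2. ◇□(¬p1 → ¬p3), 0   [¬→-rule on 1]
3. ¬(¬p1 → ¬p3), 0   [¬→-rule on 1]
4. ¬p1, 0   [¬→-rule on 3]
5. p3, 0   [¬→-rule on 3]
6. □(¬p1 → ¬p3), 1   [◇-rule on 2: fresh world 1, 0R1]
7. ¬p1 → ¬p3, 1   [□-rule on 6 via 1R1]
8. ¬p3, 1   [→-rule on 7 (branches; this branch)]
Accessibility: 0R0, 0R1, 1R1

Satisfiable (open branch found)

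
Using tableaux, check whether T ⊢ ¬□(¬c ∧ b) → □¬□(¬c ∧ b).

Invalid (countermodel exists)

Tableau for the negation ¬(¬□(¬c ∧ b) → □¬□(¬c ∧ b)):
1. ¬(¬□(¬c ∧ b) → □¬□(¬c ∧ b)), w0
2. ¬□(¬c ∧ b), w0
3. ¬□¬□(¬c ∧ b), w0
4. ¬(¬c ∧ b), w1
5. ¬b, w1
6. □(¬c ∧ b), w2
7. ¬c ∧ b, w2
8. ¬c, w2
9. b, w2
Accessibility: w0Rw0, w0Rw1, w0Rw2, w1Rw1, w2Rw2
The negation has an open branch (countermodel exists).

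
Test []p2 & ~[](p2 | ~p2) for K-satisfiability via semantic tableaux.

1. []p2 & ~[](p2 | ~p2), w0
2. []p2, w0
3. ~[](p2 | ~p2), w0
4. ~(p2 | ~p2), w1
5. ~p2, w1
6. p2, w1
Accessibility: w0Rw1
Branch closes: p2 and ~p2 both at w1.
(One branch shown.) All branches close.

No, unsatisfiable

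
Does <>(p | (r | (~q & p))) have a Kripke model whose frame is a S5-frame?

1. <>(p | (r | (~q & p))), u
2. p | (r | (~q & p)), v   [<>-rule on 1: fresh world v, uRv]
3. r | (~q & p), v   [|-rule on 2 (branches; this branch)]
4. ~q & p, v   [|-rule on 3 (branches; this branch)]
5. ~q, v   [&-rule on 4]
6. p, v   [&-rule on 4]
Accessibility: uRu, uRv, vRu, vRv

Yes, satisfiable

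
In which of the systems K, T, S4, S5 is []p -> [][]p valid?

S4, S5

S4-tableau for the negation ~([]p -> [][]p):
1. ~([]p -> [][]p), u
2. []p, u
3. ~[][]p, u
4. p, u
5. ~[]p, v
6. p, v
7. ~p, w
8. p, w
Accessibility: uRu, uRv, uRw, vRv, vRw, wRw
Branch closes: p and ~p both at w.
Every branch closes (one shown): valid in S4, hence also in S5 (every theorem of S4 is a theorem of S5).
T-tableau for the negation ~([]p -> [][]p):
1. ~([]p -> [][]p), u
2. []p, u
3. ~[][]p, u
4. p, u
5. ~[]p, v
6. p, v
7. ~p, w
Accessibility: uRu, uRv, vRv, vRw, wRw
Complete open branch: countermodel on a T-frame, so not valid in T, nor in K (the same frame is also a K-frame).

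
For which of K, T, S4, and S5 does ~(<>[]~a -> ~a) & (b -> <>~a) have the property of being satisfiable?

K, T, S4

S4-tableau for the formula:
1. ~(<>[]~a -> ~a) & (b -> <>~a), u
2. ~(<>[]~a -> ~a), u
3. b -> <>~a, u
4. <>[]~a, u
5. a, u
6. <>~a, u
7. []~a, v
8. ~a, v
9. ~a, w
Accessibility: uRu, uRv, uRw, vRv, wRw
Complete open branch: satisfiable in S4, hence also in K, T (this S4-model is also a K-model and a T-model).
S5-tableau for the formula:
1. ~(<>[]~a -> ~a) & (b -> <>~a), u
2. ~(<>[]~a -> ~a), u
3. b -> <>~a, u
4. <>[]~a, u
5. a, u
6. <>~a, u
7. []~a, v
8. ~a, u
Accessibility: uRu, uRv, vRu, vRv
Branch closes: a and ~a both at u.
Every branch closes (one shown): unsatisfiable in S5.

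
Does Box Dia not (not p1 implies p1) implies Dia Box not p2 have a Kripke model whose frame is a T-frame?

Satisfiable (open branch found)

1. Box Dia not (not p1 implies p1) implies Dia Box not p2, 0
2. Dia Box not p2, 0   [implies-rule on 1 (branches; this branch)]
3. Box not p2, 1   [Dia-rule on 2: fresh world 1, 0R1]
4. not p2, 1   [Box-rule on 3 via 1R1]
Accessibility: 0R0, 0R1, 1R1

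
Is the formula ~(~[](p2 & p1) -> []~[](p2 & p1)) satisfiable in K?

1. ~(~[](p2 & p1) -> []~[](p2 & p1)), w0
2. ~[](p2 & p1), w0
3. ~[]~[](p2 & p1), w0
4. ~(p2 & p1), w1
5. ~p1, w1
6. [](p2 & p1), w2
Accessibility: w0Rw1, w0Rw2

Satisfiable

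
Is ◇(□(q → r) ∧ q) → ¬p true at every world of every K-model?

Tableau for the negation ¬(◇(□(q → r) ∧ q) → ¬p):
1. ¬(◇(□(q → r) ∧ q) → ¬p), 0
2. ◇(□(q → r) ∧ q), 0
3. p, 0
4. □(q → r) ∧ q, 1
5. □(q → r), 1
6. q, 1
Accessibility: 0R1
The negation has an open branch (countermodel exists).

Invalid (countermodel exists)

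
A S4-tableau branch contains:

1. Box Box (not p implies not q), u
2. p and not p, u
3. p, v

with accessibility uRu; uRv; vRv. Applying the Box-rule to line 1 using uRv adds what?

Box (not p implies not q), v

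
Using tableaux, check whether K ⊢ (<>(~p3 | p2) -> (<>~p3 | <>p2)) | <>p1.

Tableau for the negation ~((<>(~p3 | p2) -> (<>~p3 | <>p2)) | <>p1):
1. ~((<>(~p3 | p2) -> (<>~p3 | <>p2)) | <>p1), u
2. ~(<>(~p3 | p2) -> (<>~p3 | <>p2)), u
3. ~<>p1, u
4. <>(~p3 | p2), u
5. ~(<>~p3 | <>p2), u
6. ~<>~p3, u
7. ~<>p2, u
8. ~p3 | p2, v
9. ~p1, v
10. p3, v
11. ~p2, v
12. p2, v
Accessibility: uRv
Branch closes: p2 and ~p2 both at v.
All branches of the negation close; one closing branch shown above.

Valid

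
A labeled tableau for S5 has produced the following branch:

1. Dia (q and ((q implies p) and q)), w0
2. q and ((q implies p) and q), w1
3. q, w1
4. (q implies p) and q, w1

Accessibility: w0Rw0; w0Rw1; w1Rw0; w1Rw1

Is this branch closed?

Open

There is no literal clash: for every atom and world, at most one sign appears.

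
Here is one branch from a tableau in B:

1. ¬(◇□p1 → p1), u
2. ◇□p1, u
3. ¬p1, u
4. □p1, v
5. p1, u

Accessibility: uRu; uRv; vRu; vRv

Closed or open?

Yes, closed

Both p1 and ¬p1 appear at u.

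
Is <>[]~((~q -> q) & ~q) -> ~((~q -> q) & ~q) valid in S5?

Tableau for the negation ~(<>[]~((~q -> q) & ~q) -> ~((~q -> q) & ~q)):
1. ~(<>[]~((~q -> q) & ~q) -> ~((~q -> q) & ~q)), 0
2. <>[]~((~q -> q) & ~q), 0
3. (~q -> q) & ~q, 0
4. ~q -> q, 0
5. ~q, 0
6. q, 0
Accessibility: 0R0
Branch closes: q and ~q both at 0.
All branches of the negation close; one closing branch shown above.

Yes, valid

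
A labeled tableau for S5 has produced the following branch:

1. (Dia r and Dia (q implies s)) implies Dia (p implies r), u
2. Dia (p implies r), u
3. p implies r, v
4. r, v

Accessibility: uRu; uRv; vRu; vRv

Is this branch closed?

Not closed

There is no literal clash: for every atom and world, at most one sign appears.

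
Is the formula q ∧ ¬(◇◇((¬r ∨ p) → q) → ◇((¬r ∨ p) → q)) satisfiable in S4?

No, unsatisfiable

1. q ∧ ¬(◇◇((¬r ∨ p) → q) → ◇((¬r ∨ p) → q)), u
2. q, u   [∧-rule on 1]
3. ¬(◇◇((¬r ∨ p) → q) → ◇((¬r ∨ p) → q)), u   [∧-rule on 1]
4. ◇◇((¬r ∨ p) → q), u   [¬→-rule on 3]
5. ¬◇((¬r ∨ p) → q), u   [¬→-rule on 3]
6. ¬((¬r ∨ p) → q), u   [¬◇-rule on 5 via uRu]
7. ¬r ∨ p, u   [¬→-rule on 6]
8. ¬q, u   [¬→-rule on 6]
Accessibility: uRu
Branch closes: q and ¬q both at u.
All branches of the tableau close; one closing branch shown above.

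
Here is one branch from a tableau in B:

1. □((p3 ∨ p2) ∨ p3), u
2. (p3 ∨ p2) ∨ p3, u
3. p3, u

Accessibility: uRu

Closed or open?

Open

No atom appears with both signs at the same world.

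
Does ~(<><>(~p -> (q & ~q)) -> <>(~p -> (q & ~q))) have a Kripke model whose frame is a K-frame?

Yes, satisfiable

1. ~(<><>(~p -> (q & ~q)) -> <>(~p -> (q & ~q))), u
2. <><>(~p -> (q & ~q)), u
3. ~<>(~p -> (q & ~q)), u
4. <>(~p -> (q & ~q)), v
5. ~(~p -> (q & ~q)), v
6. ~p, v
7. ~(q & ~q), v
8. q, v
9. ~p -> (q & ~q), w
10. p, w
Accessibility: uRv, vRw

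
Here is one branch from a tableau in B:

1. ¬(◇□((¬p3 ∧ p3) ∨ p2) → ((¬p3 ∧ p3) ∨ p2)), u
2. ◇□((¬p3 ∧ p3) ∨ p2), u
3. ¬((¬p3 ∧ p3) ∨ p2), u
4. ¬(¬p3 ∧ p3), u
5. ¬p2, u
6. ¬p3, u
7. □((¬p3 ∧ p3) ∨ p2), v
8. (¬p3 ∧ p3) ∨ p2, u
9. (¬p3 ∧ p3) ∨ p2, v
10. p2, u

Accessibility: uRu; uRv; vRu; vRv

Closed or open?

Yes, closed

Both p2 and ¬p2 appear at u.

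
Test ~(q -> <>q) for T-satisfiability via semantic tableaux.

1. ~(q -> <>q), 0
2. q, 0
3. ~<>q, 0
4. ~q, 0
Accessibility: 0R0
Branch closes: q and ~q both at 0.
Every branch closes; the branch above is one of them.

Unsatisfiable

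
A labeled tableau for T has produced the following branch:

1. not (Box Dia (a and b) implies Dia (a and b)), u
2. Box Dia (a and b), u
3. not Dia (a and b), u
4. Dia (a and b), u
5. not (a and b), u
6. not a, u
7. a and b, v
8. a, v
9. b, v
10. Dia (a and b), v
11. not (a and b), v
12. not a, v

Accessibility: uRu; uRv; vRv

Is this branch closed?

Closed

Both a and not a appear at v.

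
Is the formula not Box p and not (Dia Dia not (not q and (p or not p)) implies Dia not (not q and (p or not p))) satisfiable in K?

1. not Box p and not (Dia Dia not (not q and (p or not p)) implies Dia not (not q and (p or not p))), w0
2. not Box p, w0
3. not (Dia Dia not (not q and (p or not p)) implies Dia not (not q and (p or not p))), w0
4. Dia Dia not (not q and (p or not p)), w0
5. not Dia not (not q and (p or not p)), w0
6. not p, w1
7. not q and (p or not p), w1
8. not q, w1
9. p or not p, w1
10. Dia not (not q and (p or not p)), w2
11. not q and (p or not p), w2
12. not q, w2
13. p or not p, w2
14. not p, w2
15. not (not q and (p or not p)), w3
16. q, w3
Accessibility: w0Rw1, w0Rw2, w2Rw3

Satisfiable (open branch found)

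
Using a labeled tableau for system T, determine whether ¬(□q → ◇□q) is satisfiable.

Unsatisfiable (every branch closes)

1. ¬(□q → ◇□q), u
2. □q, u   [¬→-rule on 1]
3. ¬◇□q, u   [¬→-rule on 1]
4. q, u   [□-rule on 2 via uRu]
5. ¬□q, u   [¬◇-rule on 3 via uRu]
6. ¬q, v   [¬□-rule on 5: fresh world v, uRv]
7. q, v   [□-rule on 2 via uRv]
Accessibility: uRu, uRv, vRv
Branch closes: q and ¬q both at v.
Every branch closes; the branch above is one of them.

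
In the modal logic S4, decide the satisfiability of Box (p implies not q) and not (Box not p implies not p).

Unsatisfiable

1. Box (p implies not q) and not (Box not p implies not p), w0
2. Box (p implies not q), w0
3. not (Box not p implies not p), w0
4. Box not p, w0
5. p, w0
6. p implies not q, w0
7. not p, w0
Accessibility: w0Rw0
Branch closes: p and not p both at w0.
All branches of the tableau close; one closing branch shown above.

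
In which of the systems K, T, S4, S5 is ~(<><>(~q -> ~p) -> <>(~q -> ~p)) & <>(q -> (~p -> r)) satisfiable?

S4-tableau for the formula:
1. ~(<><>(~q -> ~p) -> <>(~q -> ~p)) & <>(q -> (~p -> r)), w0
2. ~(<><>(~q -> ~p) -> <>(~q -> ~p)), w0   [&-rule on 1]
3. <>(q -> (~p -> r)), w0   [&-rule on 1]
4. <><>(~q -> ~p), w0   [~->-rule on 2]
5. ~<>(~q -> ~p), w0   [~->-rule on 2]
6. ~(~q -> ~p), w0   [~<>-rule on 5 via w0Rw0]
7. ~q, w0   [~->-rule on 6]
8. p, w0   [~->-rule on 6]
9. q -> (~p -> r), w1   [<>-rule on 3: fresh world w1, w0Rw1]
10. ~(~q -> ~p), w1   [~<>-rule on 5 via w0Rw1]
11. ~q, w1   [~->-rule on 10]
12. p, w1   [~->-rule on 10]
13. ~p -> r, w1   [->-rule on 9 (branches; this branch)]
14. r, w1   [->-rule on 13 (branches; this branch)]
15. <>(~q -> ~p), w2   [<>-rule on 4: fresh world w2, w0Rw2]
16. ~(~q -> ~p), w2   [~<>-rule on 5 via w0Rw2]
17. ~q, w2   [~->-rule on 16]
18. p, w2   [~->-rule on 16]
19. ~q -> ~p, w3   [<>-rule on 15: fresh world w3, w2Rw3]
20. ~(~q -> ~p), w3   [~<>-rule on 5 via w0Rw3]
21. ~q, w3   [~->-rule on 20]
22. p, w3   [~->-rule on 20]
23. ~p, w3   [->-rule on 19 (branches; this branch)]
Accessibility: w0Rw0, w0Rw1, w0Rw2, w0Rw3, w1Rw1, w2Rw2, w2Rw3, w3Rw3
Branch closes: p and ~p both at w3.
Every branch closes (one shown): unsatisfiable in S4, hence also in S5 (every S5-frame is an S4-frame).
T-tableau for the formula:
1. ~(<><>(~q -> ~p) -> <>(~q -> ~p)) & <>(q -> (~p -> r)), w0
2. ~(<><>(~q -> ~p) -> <>(~q -> ~p)), w0   [&-rule on 1]
3. <>(q -> (~p -> r)), w0   [&-rule on 1]
4. <><>(~q -> ~p), w0   [~->-rule on 2]
5. ~<>(~q -> ~p), w0   [~->-rule on 2]
6. ~(~q -> ~p), w0   [~<>-rule on 5 via w0Rw0]
7. ~q, w0   [~->-rule on 6]
8. p, w0   [~->-rule on 6]
9. q -> (~p -> r), w1   [<>-rule on 3: fresh world w1, w0Rw1]
10. ~(~q -> ~p), w1   [~<>-rule on 5 via w0Rw1]
11. ~q, w1   [~->-rule on 10]
12. p, w1   [~->-rule on 10]
13. ~p -> r, w1   [->-rule on 9 (branches; this branch)]
14. r, w1   [->-rule on 13 (branches; this branch)]
15. <>(~q -> ~p), w2   [<>-rule on 4: fresh world w2, w0Rw2]
16. ~(~q -> ~p), w2   [~<>-rule on 5 via w0Rw2]
17. ~q, w2   [~->-rule on 16]
18. p, w2   [~->-rule on 16]
19. ~q -> ~p, w3   [<>-rule on 15: fresh world w3, w2Rw3]
20. ~p, w3   [->-rule on 19 (branches; this branch)]
Accessibility: w0Rw0, w0Rw1, w0Rw2, w1Rw1, w2Rw2, w2Rw3, w3Rw3
Complete open branch: satisfiable in T, hence also in K (this T-model is also a K-model).

K, T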